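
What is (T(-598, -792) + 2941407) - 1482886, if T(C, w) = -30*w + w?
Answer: 1481489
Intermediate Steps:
T(C, w) = -29*w
(T(-598, -792) + 2941407) - 1482886 = (-29*(-792) + 2941407) - 1482886 = (22968 + 2941407) - 1482886 = 2964375 - 1482886 = 1481489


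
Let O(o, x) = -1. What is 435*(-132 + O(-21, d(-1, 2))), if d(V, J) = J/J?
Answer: -57855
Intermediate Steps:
d(V, J) = 1
435*(-132 + O(-21, d(-1, 2))) = 435*(-132 - 1) = 435*(-133) = -57855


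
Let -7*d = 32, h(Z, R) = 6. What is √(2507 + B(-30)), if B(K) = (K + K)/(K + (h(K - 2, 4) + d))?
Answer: √250910/10 ≈ 50.091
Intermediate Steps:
d = -32/7 (d = -⅐*32 = -32/7 ≈ -4.5714)
B(K) = 2*K/(10/7 + K) (B(K) = (K + K)/(K + (6 - 32/7)) = (2*K)/(K + 10/7) = (2*K)/(10/7 + K) = 2*K/(10/7 + K))
√(2507 + B(-30)) = √(2507 + 14*(-30)/(10 + 7*(-30))) = √(2507 + 14*(-30)/(10 - 210)) = √(2507 + 14*(-30)/(-200)) = √(2507 + 14*(-30)*(-1/200)) = √(2507 + 21/10) = √(25091/10) = √250910/10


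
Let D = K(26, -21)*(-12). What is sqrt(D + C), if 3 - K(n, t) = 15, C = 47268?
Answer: 6*sqrt(1317) ≈ 217.74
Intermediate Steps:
K(n, t) = -12 (K(n, t) = 3 - 1*15 = 3 - 15 = -12)
D = 144 (D = -12*(-12) = 144)
sqrt(D + C) = sqrt(144 + 47268) = sqrt(47412) = 6*sqrt(1317)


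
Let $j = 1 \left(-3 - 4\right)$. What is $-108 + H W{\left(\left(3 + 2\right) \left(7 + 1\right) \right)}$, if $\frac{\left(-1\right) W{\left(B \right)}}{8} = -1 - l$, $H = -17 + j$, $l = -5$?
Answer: $660$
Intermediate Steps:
$j = -7$ ($j = 1 \left(-7\right) = -7$)
$H = -24$ ($H = -17 - 7 = -24$)
$W{\left(B \right)} = -32$ ($W{\left(B \right)} = - 8 \left(-1 - -5\right) = - 8 \left(-1 + 5\right) = \left(-8\right) 4 = -32$)
$-108 + H W{\left(\left(3 + 2\right) \left(7 + 1\right) \right)} = -108 - -768 = -108 + 768 = 660$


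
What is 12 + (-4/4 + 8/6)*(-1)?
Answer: 35/3 ≈ 11.667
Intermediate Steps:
12 + (-4/4 + 8/6)*(-1) = 12 + (-4*¼ + 8*(⅙))*(-1) = 12 + (-1 + 4/3)*(-1) = 12 + (⅓)*(-1) = 12 - ⅓ = 35/3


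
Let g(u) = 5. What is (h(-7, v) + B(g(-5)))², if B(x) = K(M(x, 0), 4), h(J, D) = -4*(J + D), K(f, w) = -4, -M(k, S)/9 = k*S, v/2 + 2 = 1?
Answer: 1024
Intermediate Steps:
v = -2 (v = -4 + 2*1 = -4 + 2 = -2)
M(k, S) = -9*S*k (M(k, S) = -9*k*S = -9*S*k)
h(J, D) = -4*D - 4*J (h(J, D) = -4*(D + J) = -4*D - 4*J)
B(x) = -4
(h(-7, v) + B(g(-5)))² = ((-4*(-2) - 4*(-7)) - 4)² = ((8 + 28) - 4)² = (36 - 4)² = 32² = 1024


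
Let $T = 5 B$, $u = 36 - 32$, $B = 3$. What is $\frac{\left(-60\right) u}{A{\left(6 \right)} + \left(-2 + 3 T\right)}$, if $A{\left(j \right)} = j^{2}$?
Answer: $- \frac{240}{79} \approx -3.038$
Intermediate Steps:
$u = 4$ ($u = 36 - 32 = 4$)
$T = 15$ ($T = 5 \cdot 3 = 15$)
$\frac{\left(-60\right) u}{A{\left(6 \right)} + \left(-2 + 3 T\right)} = \frac{\left(-60\right) 4}{6^{2} + \left(-2 + 3 \cdot 15\right)} = - \frac{240}{36 + \left(-2 + 45\right)} = - \frac{240}{36 + 43} = - \frac{240}{79}$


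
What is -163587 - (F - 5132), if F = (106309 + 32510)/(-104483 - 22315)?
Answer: -6697212757/42266 ≈ -1.5845e+5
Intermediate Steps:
F = -46273/42266 (F = 138819/(-126798) = 138819*(-1/126798) = -46273/42266 ≈ -1.0948)
-163587 - (F - 5132) = -163587 - (-46273/42266 - 5132) = -163587 - 1*(-216955385/42266) = -163587 + 216955385/42266 = -6697212757/42266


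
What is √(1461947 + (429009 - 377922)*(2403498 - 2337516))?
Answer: √3372284381 ≈ 58071.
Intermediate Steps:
√(1461947 + (429009 - 377922)*(2403498 - 2337516)) = √(1461947 + 51087*65982) = √(1461947 + 3370822434) = √3372284381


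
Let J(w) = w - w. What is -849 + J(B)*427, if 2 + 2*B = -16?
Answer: -849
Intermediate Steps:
B = -9 (B = -1 + (½)*(-16) = -1 - 8 = -9)
J(w) = 0
-849 + J(B)*427 = -849 + 0*427 = -849 + 0 = -849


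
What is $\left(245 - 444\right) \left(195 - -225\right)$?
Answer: $-83580$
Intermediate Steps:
$\left(245 - 444\right) \left(195 - -225\right) = - 199 \left(195 + 225\right) = \left(-199\right) 420 = -83580$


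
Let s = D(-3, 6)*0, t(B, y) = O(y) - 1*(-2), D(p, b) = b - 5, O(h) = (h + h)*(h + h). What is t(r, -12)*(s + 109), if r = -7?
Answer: 63002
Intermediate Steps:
O(h) = 4*h² (O(h) = (2*h)*(2*h) = 4*h²)
D(p, b) = -5 + b
t(B, y) = 2 + 4*y² (t(B, y) = 4*y² - 1*(-2) = 4*y² + 2 = 2 + 4*y²)
s = 0 (s = (-5 + 6)*0 = 1*0 = 0)
t(r, -12)*(s + 109) = (2 + 4*(-12)²)*(0 + 109) = (2 + 4*144)*109 = (2 + 576)*109 = 578*109 = 63002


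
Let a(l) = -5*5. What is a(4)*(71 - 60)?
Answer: -275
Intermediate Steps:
a(l) = -25
a(4)*(71 - 60) = -25*(71 - 60) = -25*11 = -275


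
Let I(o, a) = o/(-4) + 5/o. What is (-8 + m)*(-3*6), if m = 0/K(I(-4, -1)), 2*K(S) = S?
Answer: 144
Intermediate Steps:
I(o, a) = 5/o - o/4 (I(o, a) = o*(-¼) + 5/o = -o/4 + 5/o = 5/o - o/4)
K(S) = S/2
m = 0 (m = 0/(((5/(-4) - ¼*(-4))/2)) = 0/(((5*(-¼) + 1)/2)) = 0/(((-5/4 + 1)/2)) = 0/(((½)*(-¼))) = 0/(-⅛) = 0*(-8) = 0)
(-8 + m)*(-3*6) = (-8 + 0)*(-3*6) = -8*(-18) = 144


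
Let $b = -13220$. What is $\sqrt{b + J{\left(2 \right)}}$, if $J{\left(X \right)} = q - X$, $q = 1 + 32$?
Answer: $11 i \sqrt{109} \approx 114.84 i$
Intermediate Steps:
$q = 33$
$J{\left(X \right)} = 33 - X$
$\sqrt{b + J{\left(2 \right)}} = \sqrt{-13220 + \left(33 - 2\right)} = \sqrt{-13220 + 31} = \sqrt{-13189} = 11 i \sqrt{109}$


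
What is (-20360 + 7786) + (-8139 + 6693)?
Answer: -14020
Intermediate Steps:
(-20360 + 7786) + (-8139 + 6693) = -12574 - 1446 = -14020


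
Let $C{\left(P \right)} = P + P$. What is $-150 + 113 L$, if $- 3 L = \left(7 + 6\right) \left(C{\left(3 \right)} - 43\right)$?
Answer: $\frac{53903}{3} \approx 17968.0$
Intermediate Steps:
$C{\left(P \right)} = 2 P$
$L = \frac{481}{3}$ ($L = - \frac{\left(7 + 6\right) \left(2 \cdot 3 - 43\right)}{3} = - \frac{13 \left(6 - 43\right)}{3} = - \frac{13 \left(-37\right)}{3} = \left(- \frac{1}{3}\right) \left(-481\right) = \frac{481}{3} \approx 160.33$)
$-150 + 113 L = -150 + 113 \cdot \frac{481}{3} = -150 + \frac{54353}{3} = \frac{53903}{3}$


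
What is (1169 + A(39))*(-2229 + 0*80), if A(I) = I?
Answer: -2692632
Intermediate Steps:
(1169 + A(39))*(-2229 + 0*80) = (1169 + 39)*(-2229 + 0*80) = 1208*(-2229 + 0) = 1208*(-2229) = -2692632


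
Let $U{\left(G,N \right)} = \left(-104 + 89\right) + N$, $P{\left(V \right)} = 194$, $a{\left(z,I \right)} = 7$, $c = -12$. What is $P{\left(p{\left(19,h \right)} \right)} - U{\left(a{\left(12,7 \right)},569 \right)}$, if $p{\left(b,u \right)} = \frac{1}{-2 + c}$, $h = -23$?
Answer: $-360$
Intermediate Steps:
$p{\left(b,u \right)} = - \frac{1}{14}$ ($p{\left(b,u \right)} = \frac{1}{-2 - 12} = \frac{1}{-14} = - \frac{1}{14}$)
$U{\left(G,N \right)} = -15 + N$
$P{\left(p{\left(19,h \right)} \right)} - U{\left(a{\left(12,7 \right)},569 \right)} = 194 - \left(-15 + 569\right) = 194 - 554 = -360$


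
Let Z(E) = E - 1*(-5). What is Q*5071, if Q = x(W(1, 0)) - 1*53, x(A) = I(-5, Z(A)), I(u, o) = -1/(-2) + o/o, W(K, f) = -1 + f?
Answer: -522313/2 ≈ -2.6116e+5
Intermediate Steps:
Z(E) = 5 + E (Z(E) = E + 5 = 5 + E)
I(u, o) = 3/2 (I(u, o) = -1*(-½) + 1 = ½ + 1 = 3/2)
x(A) = 3/2
Q = -103/2 (Q = 3/2 - 1*53 = 3/2 - 53 = -103/2 ≈ -51.500)
Q*5071 = -103/2*5071 = -522313/2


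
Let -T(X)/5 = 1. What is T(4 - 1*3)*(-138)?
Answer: 690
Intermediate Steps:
T(X) = -5 (T(X) = -5*1 = -5)
T(4 - 1*3)*(-138) = -5*(-138) = 690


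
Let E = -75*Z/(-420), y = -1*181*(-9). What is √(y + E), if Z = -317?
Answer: √308189/14 ≈ 39.653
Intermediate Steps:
y = 1629 (y = -181*(-9) = 1629)
E = -1585/28 (E = -(-23775)/(-420) = -(-23775)*(-1)/420 = -75*317/420 = -1585/28 ≈ -56.607)
√(y + E) = √(1629 - 1585/28) = √(44027/28) = √308189/14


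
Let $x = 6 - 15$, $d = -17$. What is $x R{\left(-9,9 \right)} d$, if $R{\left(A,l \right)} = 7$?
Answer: $1071$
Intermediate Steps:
$x = -9$
$x R{\left(-9,9 \right)} d = \left(-9\right) 7 \left(-17\right) = \left(-63\right) \left(-17\right) = 1071$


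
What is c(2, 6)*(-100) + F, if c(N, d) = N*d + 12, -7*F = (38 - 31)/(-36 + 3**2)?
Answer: -64799/27 ≈ -2400.0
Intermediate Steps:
F = 1/27 (F = -(38 - 31)/(7*(-36 + 3**2)) = -1/(-36 + 9) = -1/(-27) = -(-1)/27 = -1/7*(-7/27) = 1/27 ≈ 0.037037)
c(N, d) = 12 + N*d
c(2, 6)*(-100) + F = (12 + 2*6)*(-100) + 1/27 = (12 + 12)*(-100) + 1/27 = 24*(-100) + 1/27 = -2400 + 1/27 = -64799/27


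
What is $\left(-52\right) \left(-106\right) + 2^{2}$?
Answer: $5516$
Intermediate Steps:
$\left(-52\right) \left(-106\right) + 2^{2} = 5512 + 4 = 5516$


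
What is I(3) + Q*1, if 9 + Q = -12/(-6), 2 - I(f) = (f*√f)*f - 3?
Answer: -2 - 9*√3 ≈ -17.588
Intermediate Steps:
I(f) = 5 - f^(5/2) (I(f) = 2 - ((f*√f)*f - 3) = 2 - (f^(3/2)*f - 3) = 2 - (f^(5/2) - 3) = 2 - (-3 + f^(5/2)) = 2 + (3 - f^(5/2)) = 5 - f^(5/2))
Q = -7 (Q = -9 - 12/(-6) = -9 - 12*(-⅙) = -9 + 2 = -7)
I(3) + Q*1 = (5 - 3^(5/2)) - 7*1 = (5 - 9*√3) - 7 = -2 - 9*√3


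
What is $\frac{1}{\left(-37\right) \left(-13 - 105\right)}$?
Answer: $\frac{1}{4366} \approx 0.00022904$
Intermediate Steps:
$\frac{1}{\left(-37\right) \left(-13 - 105\right)} = \frac{1}{\left(-37\right) \left(-118\right)} = \frac{1}{4366}$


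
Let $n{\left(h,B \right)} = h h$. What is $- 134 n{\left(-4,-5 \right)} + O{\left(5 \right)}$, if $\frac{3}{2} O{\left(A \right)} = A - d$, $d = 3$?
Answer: $- \frac{6428}{3} \approx -2142.7$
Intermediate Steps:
$O{\left(A \right)} = -2 + \frac{2 A}{3}$ ($O{\left(A \right)} = \frac{2 \left(A - 3\right)}{3} = \frac{2 \left(-3 + A\right)}{3} = -2 + \frac{2 A}{3}$)
$n{\left(h,B \right)} = h^{2}$
$- 134 n{\left(-4,-5 \right)} + O{\left(5 \right)} = - 134 \left(-4\right)^{2} + \left(-2 + \frac{2}{3} \cdot 5\right) = \left(-134\right) 16 + \left(-2 + \frac{10}{3}\right) = -2144 + \frac{4}{3} = - \frac{6428}{3}$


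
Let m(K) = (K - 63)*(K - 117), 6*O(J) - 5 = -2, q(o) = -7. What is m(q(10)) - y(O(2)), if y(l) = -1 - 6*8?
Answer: 8729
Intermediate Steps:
O(J) = 1/2 (O(J) = 5/6 + (1/6)*(-2) = 5/6 - 1/3 = 1/2)
y(l) = -49 (y(l) = -1 - 48 = -49)
m(K) = (-117 + K)*(-63 + K) (m(K) = (-63 + K)*(-117 + K) = (-117 + K)*(-63 + K))
m(q(10)) - y(O(2)) = (7371 + (-7)**2 - 180*(-7)) - 1*(-49) = (7371 + 49 + 1260) + 49 = 8680 + 49 = 8729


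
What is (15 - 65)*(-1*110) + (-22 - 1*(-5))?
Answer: 5483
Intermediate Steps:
(15 - 65)*(-1*110) + (-22 - 1*(-5)) = -50*(-110) + (-22 + 5) = 5500 - 17 = 5483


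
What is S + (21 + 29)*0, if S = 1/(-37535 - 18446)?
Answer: -1/55981 ≈ -1.7863e-5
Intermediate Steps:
S = -1/55981 (S = 1/(-55981) = -1/55981 ≈ -1.7863e-5)
S + (21 + 29)*0 = -1/55981 + (21 + 29)*0 = -1/55981 + 50*0 = -1/55981 + 0 = -1/55981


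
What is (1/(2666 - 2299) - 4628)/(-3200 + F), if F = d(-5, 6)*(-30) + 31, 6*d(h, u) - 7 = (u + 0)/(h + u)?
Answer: 1698475/1186878 ≈ 1.4310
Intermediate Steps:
d(h, u) = 7/6 + u/(6*(h + u)) (d(h, u) = 7/6 + ((u + 0)/(h + u))/6 = 7/6 + (u/(h + u))/6 = 7/6 + u/(6*(h + u)))
F = -34 (F = ((7*(-5) + 8*6)/(6*(-5 + 6)))*(-30) + 31 = ((1/6)*(-35 + 48)/1)*(-30) + 31 = ((1/6)*1*13)*(-30) + 31 = (13/6)*(-30) + 31 = -65 + 31 = -34)
(1/(2666 - 2299) - 4628)/(-3200 + F) = (1/(2666 - 2299) - 4628)/(-3200 - 34) = (1/367 - 4628)/(-3234) = (1/367 - 4628)*(-1/3234) = -1698475/367*(-1/3234) = 1698475/1186878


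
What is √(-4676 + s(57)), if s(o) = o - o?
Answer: 2*I*√1169 ≈ 68.381*I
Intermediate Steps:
s(o) = 0
√(-4676 + s(57)) = √(-4676 + 0) = √(-4676) = 2*I*√1169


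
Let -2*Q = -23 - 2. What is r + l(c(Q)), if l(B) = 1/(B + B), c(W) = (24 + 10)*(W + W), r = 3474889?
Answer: 5907311301/1700 ≈ 3.4749e+6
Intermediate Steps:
Q = 25/2 (Q = -(-23 - 2)/2 = -½*(-25) = 25/2 ≈ 12.500)
c(W) = 68*W (c(W) = 34*(2*W) = 68*W)
l(B) = 1/(2*B)
r + l(c(Q)) = 3474889 + 1/(2*((68*(25/2)))) = 3474889 + (½)/850 = 3474889 + (½)*(1/850) = 3474889 + 1/1700 = 5907311301/1700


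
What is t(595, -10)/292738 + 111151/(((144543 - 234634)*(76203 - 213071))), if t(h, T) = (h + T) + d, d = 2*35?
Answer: 4054532369289/1804813930418572 ≈ 0.0022465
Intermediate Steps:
d = 70
t(h, T) = 70 + T + h (t(h, T) = (h + T) + 70 = (T + h) + 70 = 70 + T + h)
t(595, -10)/292738 + 111151/(((144543 - 234634)*(76203 - 213071))) = (70 - 10 + 595)/292738 + 111151/(((144543 - 234634)*(76203 - 213071))) = 655*(1/292738) + 111151/((-90091*(-136868))) = 655/292738 + 111151/12330574988 = 4054532369289/1804813930418572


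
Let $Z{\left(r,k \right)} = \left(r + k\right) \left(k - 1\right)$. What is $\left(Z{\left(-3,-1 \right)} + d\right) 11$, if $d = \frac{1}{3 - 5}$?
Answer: $\frac{165}{2} \approx 82.5$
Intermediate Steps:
$d = - \frac{1}{2}$ ($d = \frac{1}{-2} = - \frac{1}{2} \approx -0.5$)
$Z{\left(r,k \right)} = \left(-1 + k\right) \left(k + r\right)$ ($Z{\left(r,k \right)} = \left(k + r\right) \left(-1 + k\right) = \left(-1 + k\right) \left(k + r\right)$)
$\left(Z{\left(-3,-1 \right)} + d\right) 11 = \left(\left(\left(-1\right)^{2} - -1 - -3 - -3\right) - \frac{1}{2}\right) 11 = \left(\left(1 + 1 + 3 + 3\right) - \frac{1}{2}\right) 11 = \left(8 - \frac{1}{2}\right) 11 = \frac{15}{2} \cdot 11 = \frac{165}{2}$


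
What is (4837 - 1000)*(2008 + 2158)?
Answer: 15984942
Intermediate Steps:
(4837 - 1000)*(2008 + 2158) = 3837*4166 = 15984942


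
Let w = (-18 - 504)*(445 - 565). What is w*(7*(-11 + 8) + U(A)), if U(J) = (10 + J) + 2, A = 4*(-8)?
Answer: -2568240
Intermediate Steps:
A = -32
U(J) = 12 + J
w = 62640 (w = -522*(-120) = 62640)
w*(7*(-11 + 8) + U(A)) = 62640*(7*(-11 + 8) + (12 - 32)) = 62640*(7*(-3) - 20) = 62640*(-21 - 20) = 62640*(-41) = -2568240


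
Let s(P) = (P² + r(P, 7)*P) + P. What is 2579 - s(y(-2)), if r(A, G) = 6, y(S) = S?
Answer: 2589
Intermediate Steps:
s(P) = P² + 7*P (s(P) = (P² + 6*P) + P = P² + 7*P)
2579 - s(y(-2)) = 2579 - (-2)*(7 - 2) = 2579 - (-2)*5 = 2579 - 1*(-10) = 2579 + 10 = 2589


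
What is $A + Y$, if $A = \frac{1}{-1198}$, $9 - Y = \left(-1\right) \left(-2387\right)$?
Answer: $- \frac{2848845}{1198} \approx -2378.0$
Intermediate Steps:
$Y = -2378$ ($Y = 9 - \left(-1\right) \left(-2387\right) = 9 - 2387 = -2378$)
$A = - \frac{1}{1198} \approx -0.00083472$
$A + Y = - \frac{1}{1198} - 2378 = - \frac{2848845}{1198}$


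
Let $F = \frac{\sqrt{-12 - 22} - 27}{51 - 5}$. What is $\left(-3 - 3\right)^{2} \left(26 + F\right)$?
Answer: $\frac{21042}{23} + \frac{18 i \sqrt{34}}{23} \approx 914.87 + 4.5634 i$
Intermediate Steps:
$F = - \frac{27}{46} + \frac{i \sqrt{34}}{46}$ ($F = \frac{\sqrt{-34} + \left(-36 + 9\right)}{46} = \left(i \sqrt{34} - 27\right) \frac{1}{46} = \left(-27 + i \sqrt{34}\right) \frac{1}{46} = - \frac{27}{46} + \frac{i \sqrt{34}}{46} \approx -0.58696 + 0.12676 i$)
$\left(-3 - 3\right)^{2} \left(26 + F\right) = \left(-3 - 3\right)^{2} \left(26 - \left(\frac{27}{46} - \frac{i \sqrt{34}}{46}\right)\right) = \left(-6\right)^{2} \left(\frac{1169}{46} + \frac{i \sqrt{34}}{46}\right) = 36 \left(\frac{1169}{46} + \frac{i \sqrt{34}}{46}\right) = \frac{21042}{23} + \frac{18 i \sqrt{34}}{23}$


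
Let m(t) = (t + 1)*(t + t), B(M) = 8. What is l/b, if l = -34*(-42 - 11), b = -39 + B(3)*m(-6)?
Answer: 1802/441 ≈ 4.0862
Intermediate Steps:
m(t) = 2*t*(1 + t) (m(t) = (1 + t)*(2*t) = 2*t*(1 + t))
b = 441 (b = -39 + 8*(2*(-6)*(1 - 6)) = -39 + 8*(2*(-6)*(-5)) = -39 + 8*60 = -39 + 480 = 441)
l = 1802 (l = -34*(-53) = 1802)
l/b = 1802/441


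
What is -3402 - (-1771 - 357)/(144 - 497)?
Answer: -1203034/353 ≈ -3408.0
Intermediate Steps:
-3402 - (-1771 - 357)/(144 - 497) = -3402 - (-2128)/(-353) = -3402 - (-2128)*(-1)/353 = -3402 - 1*2128/353 = -3402 - 2128/353 = -1203034/353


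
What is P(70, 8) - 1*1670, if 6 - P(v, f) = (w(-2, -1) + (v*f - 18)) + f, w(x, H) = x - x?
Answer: -2214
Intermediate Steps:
w(x, H) = 0
P(v, f) = 24 - f - f*v (P(v, f) = 6 - ((0 + (v*f - 18)) + f) = 6 - ((0 + (f*v - 18)) + f) = 6 - ((0 + (-18 + f*v)) + f) = 6 - ((-18 + f*v) + f) = 6 - (-18 + f + f*v) = 6 + (18 - f - f*v) = 24 - f - f*v)
P(70, 8) - 1*1670 = (24 - 1*8 - 1*8*70) - 1*1670 = (24 - 8 - 560) - 1670 = -544 - 1670 = -2214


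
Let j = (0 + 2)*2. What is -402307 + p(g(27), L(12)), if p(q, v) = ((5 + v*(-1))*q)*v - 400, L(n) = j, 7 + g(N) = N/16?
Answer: -1610913/4 ≈ -4.0273e+5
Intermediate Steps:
j = 4 (j = 2*2 = 4)
g(N) = -7 + N/16
L(n) = 4
p(q, v) = -400 + q*v*(5 - v) (p(q, v) = ((5 - v)*q)*v - 400 = (q*(5 - v))*v - 400 = q*v*(5 - v) - 400 = -400 + q*v*(5 - v))
-402307 + p(g(27), L(12)) = -402307 + (-400 - 1*(-7 + (1/16)*27)*4² + 5*(-7 + (1/16)*27)*4) = -402307 + (-400 - 1*(-7 + 27/16)*16 + 5*(-7 + 27/16)*4) = -402307 + (-400 - 1*(-85/16)*16 + 5*(-85/16)*4) = -402307 + (-400 + 85 - 425/4) = -402307 - 1685/4 = -1610913/4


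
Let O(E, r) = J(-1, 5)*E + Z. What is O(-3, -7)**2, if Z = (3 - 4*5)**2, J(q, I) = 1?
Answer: 81796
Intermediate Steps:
Z = 289 (Z = (3 - 20)**2 = (-17)**2 = 289)
O(E, r) = 289 + E (O(E, r) = 1*E + 289 = E + 289 = 289 + E)
O(-3, -7)**2 = (289 - 3)**2 = 286**2 = 81796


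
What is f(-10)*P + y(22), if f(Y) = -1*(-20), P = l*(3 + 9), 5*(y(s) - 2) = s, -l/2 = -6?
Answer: 14432/5 ≈ 2886.4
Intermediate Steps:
l = 12 (l = -2*(-6) = 12)
y(s) = 2 + s/5
P = 144 (P = 12*(3 + 9) = 12*12 = 144)
f(Y) = 20
f(-10)*P + y(22) = 20*144 + (2 + (⅕)*22) = 2880 + (2 + 22/5) = 2880 + 32/5 = 14432/5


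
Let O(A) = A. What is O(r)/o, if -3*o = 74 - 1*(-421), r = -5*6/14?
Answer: 1/77 ≈ 0.012987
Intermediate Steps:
r = -15/7 (r = -30*1/14 = -15/7 ≈ -2.1429)
o = -165 (o = -(74 - 1*(-421))/3 = -(74 + 421)/3 = -⅓*495 = -165)
O(r)/o = -15/7/(-165) = -15/7*(-1/165) = 1/77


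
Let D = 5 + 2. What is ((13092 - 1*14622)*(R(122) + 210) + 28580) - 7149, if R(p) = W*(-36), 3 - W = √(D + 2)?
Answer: -299869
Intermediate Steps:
D = 7
W = 0 (W = 3 - √(7 + 2) = 3 - √9 = 3 - 1*3 = 3 - 3 = 0)
R(p) = 0 (R(p) = 0*(-36) = 0)
((13092 - 1*14622)*(R(122) + 210) + 28580) - 7149 = ((13092 - 1*14622)*(0 + 210) + 28580) - 7149 = ((13092 - 14622)*210 + 28580) - 7149 = (-1530*210 + 28580) - 7149 = (-321300 + 28580) - 7149 = -292720 - 7149 = -299869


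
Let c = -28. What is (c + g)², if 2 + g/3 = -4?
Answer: 2116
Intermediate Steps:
g = -18 (g = -6 + 3*(-4) = -6 - 12 = -18)
(c + g)² = (-28 - 18)² = (-46)² = 2116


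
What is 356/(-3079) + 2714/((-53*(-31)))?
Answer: 7771498/5058797 ≈ 1.5362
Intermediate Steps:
356/(-3079) + 2714/((-53*(-31))) = 356*(-1/3079) + 2714/1643 = -356/3079 + 2714*(1/1643) = -356/3079 + 2714/1643 = 7771498/5058797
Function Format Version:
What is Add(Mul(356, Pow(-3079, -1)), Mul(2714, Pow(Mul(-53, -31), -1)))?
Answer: Rational(7771498, 5058797) ≈ 1.5362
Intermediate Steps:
Add(Mul(356, Pow(-3079, -1)), Mul(2714, Pow(Mul(-53, -31), -1))) = Add(Mul(356, Rational(-1, 3079)), Mul(2714, Pow(1643, -1))) = Add(Rational(-356, 3079), Mul(2714, Rational(1, 1643))) = Add(Rational(-356, 3079), Rational(2714, 1643)) = Rational(7771498, 5058797)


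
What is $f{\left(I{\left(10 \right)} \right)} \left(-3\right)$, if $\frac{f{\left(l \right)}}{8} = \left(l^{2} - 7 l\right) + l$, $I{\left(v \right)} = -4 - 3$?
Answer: $-2184$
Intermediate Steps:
$I{\left(v \right)} = -7$ ($I{\left(v \right)} = -4 - 3 = -7$)
$f{\left(l \right)} = - 48 l + 8 l^{2}$ ($f{\left(l \right)} = 8 \left(\left(l^{2} - 7 l\right) + l\right) = 8 \left(l^{2} - 6 l\right) = - 48 l + 8 l^{2}$)
$f{\left(I{\left(10 \right)} \right)} \left(-3\right) = 8 \left(-7\right) \left(-6 - 7\right) \left(-3\right) = 8 \left(-7\right) \left(-13\right) \left(-3\right) = 728 \left(-3\right) = -2184$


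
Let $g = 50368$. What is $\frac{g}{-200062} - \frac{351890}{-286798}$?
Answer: $\frac{13988593879}{14344345369} \approx 0.9752$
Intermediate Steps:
$\frac{g}{-200062} - \frac{351890}{-286798} = \frac{50368}{-200062} - \frac{351890}{-286798} = 50368 \left(- \frac{1}{200062}\right) - - \frac{175945}{143399} = - \frac{25184}{100031} + \frac{175945}{143399} = \frac{13988593879}{14344345369}$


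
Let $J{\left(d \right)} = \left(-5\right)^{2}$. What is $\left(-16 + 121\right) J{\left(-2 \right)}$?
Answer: $2625$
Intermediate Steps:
$J{\left(d \right)} = 25$
$\left(-16 + 121\right) J{\left(-2 \right)} = \left(-16 + 121\right) 25 = 105 \cdot 25 = 2625$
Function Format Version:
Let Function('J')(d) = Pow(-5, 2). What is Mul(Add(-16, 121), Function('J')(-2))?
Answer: 2625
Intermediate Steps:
Function('J')(d) = 25
Mul(Add(-16, 121), Function('J')(-2)) = Mul(Add(-16, 121), 25) = Mul(105, 25) = 2625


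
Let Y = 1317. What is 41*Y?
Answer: 53997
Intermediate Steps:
41*Y = 41*1317 = 53997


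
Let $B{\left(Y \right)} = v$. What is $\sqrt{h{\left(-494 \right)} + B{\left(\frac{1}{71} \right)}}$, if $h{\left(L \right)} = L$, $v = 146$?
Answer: $2 i \sqrt{87} \approx 18.655 i$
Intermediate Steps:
$B{\left(Y \right)} = 146$
$\sqrt{h{\left(-494 \right)} + B{\left(\frac{1}{71} \right)}} = \sqrt{-494 + 146} = \sqrt{-348} = 2 i \sqrt{87}$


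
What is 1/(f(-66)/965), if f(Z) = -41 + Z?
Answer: -965/107 ≈ -9.0187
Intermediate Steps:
1/(f(-66)/965) = 1/((-41 - 66)/965) = 1/(-107*1/965) = 1/(-107/965) = -965/107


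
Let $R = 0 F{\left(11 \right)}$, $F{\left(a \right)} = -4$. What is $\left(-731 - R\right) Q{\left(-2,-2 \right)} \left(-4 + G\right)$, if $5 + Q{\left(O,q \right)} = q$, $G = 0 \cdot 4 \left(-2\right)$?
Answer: $-20468$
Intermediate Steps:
$G = 0$ ($G = 0 \left(-2\right) = 0$)
$Q{\left(O,q \right)} = -5 + q$
$R = 0$ ($R = 0 \left(-4\right) = 0$)
$\left(-731 - R\right) Q{\left(-2,-2 \right)} \left(-4 + G\right) = \left(-731 - 0\right) \left(-5 - 2\right) \left(-4 + 0\right) = \left(-731 + 0\right) \left(\left(-7\right) \left(-4\right)\right) = \left(-731\right) 28 = -20468$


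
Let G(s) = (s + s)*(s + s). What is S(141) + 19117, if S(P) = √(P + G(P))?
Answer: 19117 + √79665 ≈ 19399.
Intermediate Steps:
G(s) = 4*s² (G(s) = (2*s)*(2*s) = 4*s²)
S(P) = √(P + 4*P²)
S(141) + 19117 = √(141*(1 + 4*141)) + 19117 = √(141*(1 + 564)) + 19117 = √(141*565) + 19117 = √79665 + 19117 = 19117 + √79665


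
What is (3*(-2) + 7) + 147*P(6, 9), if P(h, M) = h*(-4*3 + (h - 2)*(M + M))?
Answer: 52921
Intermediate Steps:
P(h, M) = h*(-12 + 2*M*(-2 + h)) (P(h, M) = h*(-12 + (-2 + h)*(2*M)) = h*(-12 + 2*M*(-2 + h)))
(3*(-2) + 7) + 147*P(6, 9) = (3*(-2) + 7) + 147*(2*6*(-6 - 2*9 + 9*6)) = (-6 + 7) + 147*(2*6*(-6 - 18 + 54)) = 1 + 147*(2*6*30) = 1 + 147*360 = 1 + 52920 = 52921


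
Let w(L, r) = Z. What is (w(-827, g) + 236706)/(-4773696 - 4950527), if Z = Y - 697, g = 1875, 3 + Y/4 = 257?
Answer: -237025/9724223 ≈ -0.024375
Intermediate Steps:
Y = 1016 (Y = -12 + 4*257 = -12 + 1028 = 1016)
Z = 319 (Z = 1016 - 697 = 319)
w(L, r) = 319
(w(-827, g) + 236706)/(-4773696 - 4950527) = (319 + 236706)/(-4773696 - 4950527) = 237025/(-9724223) = 237025*(-1/9724223) = -237025/9724223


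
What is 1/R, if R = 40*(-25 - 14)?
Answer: -1/1560 ≈ -0.00064103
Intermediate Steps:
R = -1560 (R = 40*(-39) = -1560)
1/R = 1/(-1560) = -1/1560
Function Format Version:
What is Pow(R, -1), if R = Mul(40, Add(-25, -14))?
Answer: Rational(-1, 1560) ≈ -0.00064103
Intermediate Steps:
R = -1560 (R = Mul(40, -39) = -1560)
Pow(R, -1) = Pow(-1560, -1) = Rational(-1, 1560)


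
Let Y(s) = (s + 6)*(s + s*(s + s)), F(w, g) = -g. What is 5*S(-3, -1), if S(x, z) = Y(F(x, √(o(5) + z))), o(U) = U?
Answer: 120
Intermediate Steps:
Y(s) = (6 + s)*(s + 2*s²) (Y(s) = (6 + s)*(s + s*(2*s)) = (6 + s)*(s + 2*s²))
S(x, z) = -√(5 + z)*(16 - 13*√(5 + z) + 2*z) (S(x, z) = (-√(5 + z))*(6 + 2*(-√(5 + z))² + 13*(-√(5 + z))) = (-√(5 + z))*(6 + 2*(5 + z) - 13*√(5 + z)) = (-√(5 + z))*(6 + (10 + 2*z) - 13*√(5 + z)) = (-√(5 + z))*(16 - 13*√(5 + z) + 2*z) = -√(5 + z)*(16 - 13*√(5 + z) + 2*z))
5*S(-3, -1) = 5*(√(5 - 1)*(-16 - 2*(-1) + 13*√(5 - 1))) = 5*(√4*(-16 + 2 + 13*√4)) = 5*(2*(-16 + 2 + 13*2)) = 5*(2*(-16 + 2 + 26)) = 5*(2*12) = 5*24 = 120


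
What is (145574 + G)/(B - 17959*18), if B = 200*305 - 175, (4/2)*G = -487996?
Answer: 32808/87479 ≈ 0.37504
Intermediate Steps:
G = -243998 (G = (1/2)*(-487996) = -243998)
B = 60825 (B = 61000 - 175 = 60825)
(145574 + G)/(B - 17959*18) = (145574 - 243998)/(60825 - 17959*18) = -98424/(60825 - 323262) = -98424/(-262437) = -98424*(-1/262437) = 32808/87479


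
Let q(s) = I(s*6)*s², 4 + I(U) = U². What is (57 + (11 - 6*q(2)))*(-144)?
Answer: 474048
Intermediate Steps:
I(U) = -4 + U²
q(s) = s²*(-4 + 36*s²) (q(s) = (-4 + (s*6)²)*s² = (-4 + (6*s)²)*s² = (-4 + 36*s²)*s² = s²*(-4 + 36*s²))
(57 + (11 - 6*q(2)))*(-144) = (57 + (11 - 6*2²*(-4 + 36*2²)))*(-144) = (57 + (11 - 24*(-4 + 36*4)))*(-144) = (57 + (11 - 24*(-4 + 144)))*(-144) = (57 + (11 - 24*140))*(-144) = (57 + (11 - 6*560))*(-144) = (57 + (11 - 3360))*(-144) = (57 - 3349)*(-144) = -3292*(-144) = 474048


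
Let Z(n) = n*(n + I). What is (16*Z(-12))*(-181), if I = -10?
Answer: -764544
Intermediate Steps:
Z(n) = n*(-10 + n) (Z(n) = n*(n - 10) = n*(-10 + n))
(16*Z(-12))*(-181) = (16*(-12*(-10 - 12)))*(-181) = (16*(-12*(-22)))*(-181) = (16*264)*(-181) = 4224*(-181) = -764544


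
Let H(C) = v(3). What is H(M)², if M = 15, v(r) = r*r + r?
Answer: 144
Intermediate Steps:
v(r) = r + r² (v(r) = r² + r = r + r²)
H(C) = 12 (H(C) = 3*(1 + 3) = 3*4 = 12)
H(M)² = 12² = 144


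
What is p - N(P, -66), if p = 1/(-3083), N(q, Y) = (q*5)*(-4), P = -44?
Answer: -2713041/3083 ≈ -880.00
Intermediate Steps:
N(q, Y) = -20*q (N(q, Y) = (5*q)*(-4) = -20*q)
p = -1/3083 ≈ -0.00032436
p - N(P, -66) = -1/3083 - (-20)*(-44) = -1/3083 - 1*880 = -1/3083 - 880 = -2713041/3083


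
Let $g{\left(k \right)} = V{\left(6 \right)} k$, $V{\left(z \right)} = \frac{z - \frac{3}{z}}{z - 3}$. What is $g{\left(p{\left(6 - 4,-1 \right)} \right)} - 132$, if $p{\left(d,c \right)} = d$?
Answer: $- \frac{385}{3} \approx -128.33$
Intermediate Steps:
$V{\left(z \right)} = \frac{z - \frac{3}{z}}{-3 + z}$
$g{\left(k \right)} = \frac{11 k}{6}$ ($g{\left(k \right)} = \frac{-3 + 6^{2}}{6 \left(-3 + 6\right)} k = \frac{-3 + 36}{6 \cdot 3} k = \frac{1}{6} \cdot \frac{1}{3} \cdot 33 k = \frac{11 k}{6}$)
$g{\left(p{\left(6 - 4,-1 \right)} \right)} - 132 = \frac{11 \left(6 - 4\right)}{6} - 132 = \frac{11}{6} \cdot 2 - 132 = \frac{11}{3} - 132 = - \frac{385}{3}$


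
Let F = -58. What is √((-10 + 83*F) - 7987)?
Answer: I*√12811 ≈ 113.19*I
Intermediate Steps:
√((-10 + 83*F) - 7987) = √((-10 + 83*(-58)) - 7987) = √((-10 - 4814) - 7987) = √(-4824 - 7987) = √(-12811) = I*√12811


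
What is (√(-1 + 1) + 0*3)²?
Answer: 0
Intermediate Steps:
(√(-1 + 1) + 0*3)² = (√0 + 0)² = (0 + 0)² = 0² = 0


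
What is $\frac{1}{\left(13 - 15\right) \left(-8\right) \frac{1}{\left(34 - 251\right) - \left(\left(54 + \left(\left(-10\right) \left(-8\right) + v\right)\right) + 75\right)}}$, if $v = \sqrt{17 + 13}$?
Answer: $- \frac{213}{8} - \frac{\sqrt{30}}{16} \approx -26.967$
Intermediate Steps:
$v = \sqrt{30} \approx 5.4772$
$\frac{1}{\left(13 - 15\right) \left(-8\right) \frac{1}{\left(34 - 251\right) - \left(\left(54 + \left(\left(-10\right) \left(-8\right) + v\right)\right) + 75\right)}} = \frac{1}{\left(13 - 15\right) \left(-8\right) \frac{1}{\left(34 - 251\right) - \left(\left(54 + \left(\left(-10\right) \left(-8\right) + \sqrt{30}\right)\right) + 75\right)}} = \frac{1}{\left(-2\right) \left(-8\right) \frac{1}{-217 - \left(\left(54 + \left(80 + \sqrt{30}\right)\right) + 75\right)}} = \frac{1}{16 \frac{1}{-217 - \left(\left(134 + \sqrt{30}\right) + 75\right)}} = \frac{1}{16 \frac{1}{-217 - \left(209 + \sqrt{30}\right)}} = \frac{1}{16 \frac{1}{-426 - \sqrt{30}}} = - \frac{213}{8} - \frac{\sqrt{30}}{16}$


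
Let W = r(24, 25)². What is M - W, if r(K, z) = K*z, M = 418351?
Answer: 58351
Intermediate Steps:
W = 360000 (W = (24*25)² = 600² = 360000)
M - W = 418351 - 1*360000 = 418351 - 360000 = 58351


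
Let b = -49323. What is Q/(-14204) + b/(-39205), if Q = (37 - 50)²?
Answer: 693958247/556867820 ≈ 1.2462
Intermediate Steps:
Q = 169 (Q = (-13)² = 169)
Q/(-14204) + b/(-39205) = 169/(-14204) - 49323/(-39205) = 169*(-1/14204) - 49323*(-1/39205) = -169/14204 + 49323/39205 = 693958247/556867820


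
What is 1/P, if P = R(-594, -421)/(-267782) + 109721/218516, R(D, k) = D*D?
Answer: -29257325756/23859501277 ≈ -1.2262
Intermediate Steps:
R(D, k) = D²
P = -23859501277/29257325756 (P = (-594)²/(-267782) + 109721/218516 = 352836*(-1/267782) + 109721*(1/218516) = -176418/133891 + 109721/218516 = -23859501277/29257325756 ≈ -0.81551)
1/P = 1/(-23859501277/29257325756) = -29257325756/23859501277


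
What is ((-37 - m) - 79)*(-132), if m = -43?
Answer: 9636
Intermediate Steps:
((-37 - m) - 79)*(-132) = ((-37 - 1*(-43)) - 79)*(-132) = ((-37 + 43) - 79)*(-132) = (6 - 79)*(-132) = -73*(-132) = 9636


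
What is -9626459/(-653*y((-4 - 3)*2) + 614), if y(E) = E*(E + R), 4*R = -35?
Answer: 19252918/414733 ≈ 46.422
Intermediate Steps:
R = -35/4 (R = (¼)*(-35) = -35/4 ≈ -8.7500)
y(E) = E*(-35/4 + E) (y(E) = E*(E - 35/4) = E*(-35/4 + E))
-9626459/(-653*y((-4 - 3)*2) + 614) = -9626459/(-653*(-4 - 3)*2*(-35 + 4*((-4 - 3)*2))/4 + 614) = -9626459/(-653*(-7*2)*(-35 + 4*(-7*2))/4 + 614) = -9626459/(-653*(-14)*(-35 + 4*(-14))/4 + 614) = -9626459/(-653*(-14)*(-35 - 56)/4 + 614) = -9626459/(-653*(-14)*(-91)/4 + 614) = -9626459/(-653*637/2 + 614) = -9626459/(-415961/2 + 614) = -9626459/(-414733/2) = -9626459*(-2/414733) = 19252918/414733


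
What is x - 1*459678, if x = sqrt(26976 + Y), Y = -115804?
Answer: -459678 + 2*I*sqrt(22207) ≈ -4.5968e+5 + 298.04*I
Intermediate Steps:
x = 2*I*sqrt(22207) (x = sqrt(26976 - 115804) = sqrt(-88828) = 2*I*sqrt(22207) ≈ 298.04*I)
x - 1*459678 = 2*I*sqrt(22207) - 1*459678 = 2*I*sqrt(22207) - 459678 = -459678 + 2*I*sqrt(22207)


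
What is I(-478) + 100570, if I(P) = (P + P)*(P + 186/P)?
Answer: 557910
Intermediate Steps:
I(P) = 2*P*(P + 186/P) (I(P) = (2*P)*(P + 186/P) = 2*P*(P + 186/P))
I(-478) + 100570 = (372 + 2*(-478)²) + 100570 = (372 + 2*228484) + 100570 = (372 + 456968) + 100570 = 457340 + 100570 = 557910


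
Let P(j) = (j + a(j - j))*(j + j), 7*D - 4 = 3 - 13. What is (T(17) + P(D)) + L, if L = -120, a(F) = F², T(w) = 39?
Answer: -3897/49 ≈ -79.531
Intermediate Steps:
D = -6/7 (D = 4/7 + (3 - 13)/7 = 4/7 + (⅐)*(-10) = 4/7 - 10/7 = -6/7 ≈ -0.85714)
P(j) = 2*j² (P(j) = (j + (j - j)²)*(j + j) = (j + 0²)*(2*j) = (j + 0)*(2*j) = j*(2*j) = 2*j²)
(T(17) + P(D)) + L = (39 + 2*(-6/7)²) - 120 = (39 + 2*(36/49)) - 120 = (39 + 72/49) - 120 = 1983/49 - 120 = -3897/49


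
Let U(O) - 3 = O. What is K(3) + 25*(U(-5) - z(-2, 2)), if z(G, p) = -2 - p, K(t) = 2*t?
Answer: 56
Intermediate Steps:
U(O) = 3 + O
K(3) + 25*(U(-5) - z(-2, 2)) = 2*3 + 25*((3 - 5) - (-2 - 1*2)) = 6 + 25*(-2 - (-2 - 2)) = 6 + 25*(-2 - 1*(-4)) = 6 + 25*(-2 + 4) = 6 + 25*2 = 6 + 50 = 56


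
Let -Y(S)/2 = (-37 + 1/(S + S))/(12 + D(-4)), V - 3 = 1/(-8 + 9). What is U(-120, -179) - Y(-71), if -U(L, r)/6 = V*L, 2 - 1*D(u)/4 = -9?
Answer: 11445625/3976 ≈ 2878.7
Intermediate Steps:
D(u) = 44 (D(u) = 8 - 4*(-9) = 8 + 36 = 44)
V = 4 (V = 3 + 1/(-8 + 9) = 3 + 1/1 = 3 + 1 = 4)
Y(S) = 37/28 - 1/(56*S) (Y(S) = -2*(-37 + 1/(S + S))/(12 + 44) = -2*(-37 + 1/(2*S))/56 = -2*(-37/56 + 1/(112*S)) = 37/28 - 1/(56*S))
U(L, r) = -24*L
U(-120, -179) - Y(-71) = -24*(-120) - (-1 + 74*(-71))/(56*(-71)) = 2880 - (-1)*(-1 - 5254)/(56*71) = 2880 - (-1)*(-5255)/(56*71) = 2880 - 1*5255/3976 = 2880 - 5255/3976 = 11445625/3976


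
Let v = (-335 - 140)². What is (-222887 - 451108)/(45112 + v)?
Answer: -673995/270737 ≈ -2.4895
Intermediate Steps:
v = 225625 (v = (-475)² = 225625)
(-222887 - 451108)/(45112 + v) = (-222887 - 451108)/(45112 + 225625) = -673995/270737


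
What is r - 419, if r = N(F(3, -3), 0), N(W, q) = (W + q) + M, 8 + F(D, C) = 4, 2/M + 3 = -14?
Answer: -7193/17 ≈ -423.12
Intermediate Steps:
M = -2/17 (M = 2/(-3 - 14) = 2/(-17) = 2*(-1/17) = -2/17 ≈ -0.11765)
F(D, C) = -4 (F(D, C) = -8 + 4 = -4)
N(W, q) = -2/17 + W + q (N(W, q) = (W + q) - 2/17 = -2/17 + W + q)
r = -70/17 (r = -2/17 - 4 + 0 = -70/17 ≈ -4.1176)
r - 419 = -70/17 - 419 = -7193/17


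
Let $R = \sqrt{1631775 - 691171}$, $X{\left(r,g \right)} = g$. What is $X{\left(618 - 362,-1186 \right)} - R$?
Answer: $-1186 - 14 \sqrt{4799} \approx -2155.8$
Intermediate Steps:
$R = 14 \sqrt{4799}$ ($R = \sqrt{940604} = 14 \sqrt{4799} \approx 969.85$)
$X{\left(618 - 362,-1186 \right)} - R = -1186 - 14 \sqrt{4799}$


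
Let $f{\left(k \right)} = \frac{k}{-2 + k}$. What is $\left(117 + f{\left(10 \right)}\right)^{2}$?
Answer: $\frac{223729}{16} \approx 13983.0$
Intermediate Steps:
$\left(117 + f{\left(10 \right)}\right)^{2} = \left(117 + \frac{10}{-2 + 10}\right)^{2} = \left(117 + \frac{10}{8}\right)^{2} = \left(117 + 10 \cdot \frac{1}{8}\right)^{2} = \left(117 + \frac{5}{4}\right)^{2} = \left(\frac{473}{4}\right)^{2} = \frac{223729}{16}$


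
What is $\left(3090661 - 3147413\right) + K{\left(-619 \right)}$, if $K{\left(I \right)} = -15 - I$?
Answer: $-56148$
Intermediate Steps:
$\left(3090661 - 3147413\right) + K{\left(-619 \right)} = \left(3090661 - 3147413\right) - -604 = -56752 + \left(-15 + 619\right) = -56752 + 604 = -56148$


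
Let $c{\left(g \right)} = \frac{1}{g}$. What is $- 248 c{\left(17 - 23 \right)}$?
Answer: $\frac{124}{3} \approx 41.333$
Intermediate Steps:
$- 248 c{\left(17 - 23 \right)} = - \frac{248}{17 - 23} = - \frac{248}{-6} = \left(-248\right) \left(- \frac{1}{6}\right) = \frac{124}{3}$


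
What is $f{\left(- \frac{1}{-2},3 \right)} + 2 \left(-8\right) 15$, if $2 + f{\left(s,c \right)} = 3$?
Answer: $-239$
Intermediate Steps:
$f{\left(s,c \right)} = 1$ ($f{\left(s,c \right)} = -2 + 3 = 1$)
$f{\left(- \frac{1}{-2},3 \right)} + 2 \left(-8\right) 15 = 1 + 2 \left(-8\right) 15 = 1 - 240 = -239$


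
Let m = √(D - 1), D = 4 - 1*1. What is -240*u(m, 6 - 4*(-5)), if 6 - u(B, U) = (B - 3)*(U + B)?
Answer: -19680 + 5520*√2 ≈ -11874.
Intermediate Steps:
D = 3 (D = 4 - 1 = 3)
m = √2 (m = √(3 - 1) = √2 ≈ 1.4142)
u(B, U) = 6 - (-3 + B)*(B + U) (u(B, U) = 6 - (B - 3)*(U + B) = 6 - (-3 + B)*(B + U))
-240*u(m, 6 - 4*(-5)) = -240*(6 - (√2)² + 3*√2 + 3*(6 - 4*(-5)) - √2*(6 - 4*(-5))) = -240*(6 - 1*2 + 3*√2 + 3*(6 + 20) - √2*(6 + 20)) = -240*(6 - 2 + 3*√2 + 3*26 - 1*√2*26) = -240*(6 - 2 + 3*√2 + 78 - 26*√2) = -240*(82 - 23*√2) = -19680 + 5520*√2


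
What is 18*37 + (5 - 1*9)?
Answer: 662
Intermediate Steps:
18*37 + (5 - 1*9) = 666 + (5 - 9) = 666 - 4 = 662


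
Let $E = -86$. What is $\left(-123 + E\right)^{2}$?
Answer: $43681$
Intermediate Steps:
$\left(-123 + E\right)^{2} = \left(-123 - 86\right)^{2} = \left(-209\right)^{2} = 43681$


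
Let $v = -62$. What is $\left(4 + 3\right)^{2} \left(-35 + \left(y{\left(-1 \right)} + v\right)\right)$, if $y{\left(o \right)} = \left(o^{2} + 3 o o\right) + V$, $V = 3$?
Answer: $-4410$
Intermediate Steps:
$y{\left(o \right)} = 3 + 4 o^{2}$ ($y{\left(o \right)} = \left(o^{2} + 3 o o\right) + 3 = \left(o^{2} + 3 o^{2}\right) + 3 = 4 o^{2} + 3 = 3 + 4 o^{2}$)
$\left(4 + 3\right)^{2} \left(-35 + \left(y{\left(-1 \right)} + v\right)\right) = \left(4 + 3\right)^{2} \left(-35 - \left(59 - 4\right)\right) = 7^{2} \left(-35 + \left(\left(3 + 4 \cdot 1\right) - 62\right)\right) = 49 \left(-35 + \left(\left(3 + 4\right) - 62\right)\right) = 49 \left(-35 + \left(7 - 62\right)\right) = 49 \left(-35 - 55\right) = 49 \left(-90\right) = -4410$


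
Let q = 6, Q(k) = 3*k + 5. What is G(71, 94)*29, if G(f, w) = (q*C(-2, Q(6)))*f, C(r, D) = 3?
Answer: 37062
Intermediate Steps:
Q(k) = 5 + 3*k
G(f, w) = 18*f (G(f, w) = (6*3)*f = 18*f)
G(71, 94)*29 = (18*71)*29 = 1278*29 = 37062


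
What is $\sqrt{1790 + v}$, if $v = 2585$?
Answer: $25 \sqrt{7} \approx 66.144$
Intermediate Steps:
$\sqrt{1790 + v} = \sqrt{1790 + 2585} = \sqrt{4375} = 25 \sqrt{7}$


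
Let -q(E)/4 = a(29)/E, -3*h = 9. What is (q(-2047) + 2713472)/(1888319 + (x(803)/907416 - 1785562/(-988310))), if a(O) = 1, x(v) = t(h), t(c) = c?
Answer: 36096386108827692960/25119683153585286013 ≈ 1.4370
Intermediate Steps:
h = -3 (h = -⅓*9 = -3)
x(v) = -3
q(E) = -4/E
(q(-2047) + 2713472)/(1888319 + (x(803)/907416 - 1785562/(-988310))) = (-4/(-2047) + 2713472)/(1888319 + (-3/907416 - 1785562/(-988310))) = (-4*(-1/2047) + 2713472)/(1888319 + (-3*1/907416 - 1785562*(-1/988310))) = (4/2047 + 2713472)/(1888319 + (-1/302472 + 892781/494155)) = 5554477188/(2047*(1888319 + 270040760477/149468051160)) = 5554477188/(2047*(282243630939160517/149468051160)) = (5554477188/2047)*(149468051160/282243630939160517) = 36096386108827692960/25119683153585286013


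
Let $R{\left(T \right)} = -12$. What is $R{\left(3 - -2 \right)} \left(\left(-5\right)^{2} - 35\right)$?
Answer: $120$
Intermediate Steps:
$R{\left(3 - -2 \right)} \left(\left(-5\right)^{2} - 35\right) = - 12 \left(\left(-5\right)^{2} - 35\right) = - 12 \left(25 - 35\right) = \left(-12\right) \left(-10\right) = 120$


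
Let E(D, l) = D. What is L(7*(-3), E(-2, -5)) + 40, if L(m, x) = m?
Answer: 19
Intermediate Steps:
L(7*(-3), E(-2, -5)) + 40 = 7*(-3) + 40 = -21 + 40 = 19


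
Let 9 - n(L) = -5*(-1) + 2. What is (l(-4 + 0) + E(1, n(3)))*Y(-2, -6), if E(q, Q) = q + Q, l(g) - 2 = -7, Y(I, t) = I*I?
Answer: -8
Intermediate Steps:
Y(I, t) = I²
n(L) = 2 (n(L) = 9 - (-5*(-1) + 2) = 9 - (5 + 2) = 9 - 1*7 = 9 - 7 = 2)
l(g) = -5 (l(g) = 2 - 7 = -5)
E(q, Q) = Q + q
(l(-4 + 0) + E(1, n(3)))*Y(-2, -6) = (-5 + (2 + 1))*(-2)² = (-5 + 3)*4 = -2*4 = -8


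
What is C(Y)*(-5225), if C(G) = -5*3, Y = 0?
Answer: 78375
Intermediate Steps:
C(G) = -15
C(Y)*(-5225) = -15*(-5225) = 78375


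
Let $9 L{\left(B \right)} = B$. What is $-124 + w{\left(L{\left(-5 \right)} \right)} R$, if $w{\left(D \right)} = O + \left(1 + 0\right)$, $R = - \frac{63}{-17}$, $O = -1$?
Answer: $-124$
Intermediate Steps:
$L{\left(B \right)} = \frac{B}{9}$
$R = \frac{63}{17}$ ($R = \left(-63\right) \left(- \frac{1}{17}\right) = \frac{63}{17} \approx 3.7059$)
$w{\left(D \right)} = 0$ ($w{\left(D \right)} = -1 + \left(1 + 0\right) = -1 + 1 = 0$)
$-124 + w{\left(L{\left(-5 \right)} \right)} R = -124 + 0 \cdot \frac{63}{17} = -124 + 0 = -124$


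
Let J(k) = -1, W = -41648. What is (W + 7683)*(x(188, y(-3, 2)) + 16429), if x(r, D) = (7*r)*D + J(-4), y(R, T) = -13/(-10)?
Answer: -616084342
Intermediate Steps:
y(R, T) = 13/10 (y(R, T) = -13*(-⅒) = 13/10)
x(r, D) = -1 + 7*D*r (x(r, D) = (7*r)*D - 1 = 7*D*r - 1 = -1 + 7*D*r)
(W + 7683)*(x(188, y(-3, 2)) + 16429) = (-41648 + 7683)*((-1 + 7*(13/10)*188) + 16429) = -33965*((-1 + 8554/5) + 16429) = -33965*(8549/5 + 16429) = -33965*90694/5 = -616084342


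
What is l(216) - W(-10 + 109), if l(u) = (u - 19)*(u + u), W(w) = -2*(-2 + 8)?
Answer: 85116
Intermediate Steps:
W(w) = -12 (W(w) = -2*6 = -12)
l(u) = 2*u*(-19 + u) (l(u) = (-19 + u)*(2*u) = 2*u*(-19 + u))
l(216) - W(-10 + 109) = 2*216*(-19 + 216) - 1*(-12) = 2*216*197 + 12 = 85104 + 12 = 85116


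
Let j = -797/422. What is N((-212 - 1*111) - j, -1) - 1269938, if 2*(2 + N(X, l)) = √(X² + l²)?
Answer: -1269940 + √18362867165/844 ≈ -1.2698e+6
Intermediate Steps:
j = -797/422 (j = -797*1/422 = -797/422 ≈ -1.8886)
N(X, l) = -2 + √(X² + l²)/2
N((-212 - 1*111) - j, -1) - 1269938 = (-2 + √(((-212 - 1*111) - 1*(-797/422))² + (-1)²)/2) - 1269938 = (-2 + √(((-212 - 111) + 797/422)² + 1)/2) - 1269938 = (-2 + √((-323 + 797/422)² + 1)/2) - 1269938 = (-2 + √((-135509/422)² + 1)/2) - 1269938 = (-2 + √(18362689081/178084 + 1)/2) - 1269938 = (-2 + √(18362867165/178084)/2) - 1269938 = (-2 + (√18362867165/422)/2) - 1269938 = (-2 + √18362867165/844) - 1269938 = -1269940 + √18362867165/844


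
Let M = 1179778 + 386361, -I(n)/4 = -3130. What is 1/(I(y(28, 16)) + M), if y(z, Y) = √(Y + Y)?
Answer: 1/1578659 ≈ 6.3345e-7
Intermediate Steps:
y(z, Y) = √2*√Y (y(z, Y) = √(2*Y) = √2*√Y)
I(n) = 12520 (I(n) = -4*(-3130) = 12520)
M = 1566139
1/(I(y(28, 16)) + M) = 1/(12520 + 1566139) = 1/1578659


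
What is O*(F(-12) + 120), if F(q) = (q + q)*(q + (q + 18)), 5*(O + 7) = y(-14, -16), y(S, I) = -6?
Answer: -10824/5 ≈ -2164.8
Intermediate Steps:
O = -41/5 (O = -7 + (⅕)*(-6) = -7 - 6/5 = -41/5 ≈ -8.2000)
F(q) = 2*q*(18 + 2*q) (F(q) = (2*q)*(q + (18 + q)) = (2*q)*(18 + 2*q) = 2*q*(18 + 2*q))
O*(F(-12) + 120) = -41*(4*(-12)*(9 - 12) + 120)/5 = -41*(4*(-12)*(-3) + 120)/5 = -41*(144 + 120)/5 = -41/5*264 = -10824/5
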